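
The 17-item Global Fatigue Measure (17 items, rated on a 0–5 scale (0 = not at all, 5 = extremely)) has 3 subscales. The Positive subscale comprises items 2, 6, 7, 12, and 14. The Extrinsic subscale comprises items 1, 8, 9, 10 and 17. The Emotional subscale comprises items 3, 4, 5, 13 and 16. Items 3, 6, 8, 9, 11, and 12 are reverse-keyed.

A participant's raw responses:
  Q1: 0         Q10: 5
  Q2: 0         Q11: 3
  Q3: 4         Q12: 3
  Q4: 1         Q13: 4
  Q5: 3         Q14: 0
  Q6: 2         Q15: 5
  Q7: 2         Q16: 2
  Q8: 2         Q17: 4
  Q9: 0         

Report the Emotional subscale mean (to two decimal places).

2.20

Emotional items: 3, 4, 5, 13, 16.
Of these, item 3 is reverse-keyed; on a 0–5 scale, reversed = 5 − raw.
  item 3: 5 − 4 = 1
  item 4: 1
  item 5: 3
  item 13: 4
  item 16: 2
Sum = 1 + 1 + 3 + 4 + 2 = 11
Mean = 11 / 5 = 2.20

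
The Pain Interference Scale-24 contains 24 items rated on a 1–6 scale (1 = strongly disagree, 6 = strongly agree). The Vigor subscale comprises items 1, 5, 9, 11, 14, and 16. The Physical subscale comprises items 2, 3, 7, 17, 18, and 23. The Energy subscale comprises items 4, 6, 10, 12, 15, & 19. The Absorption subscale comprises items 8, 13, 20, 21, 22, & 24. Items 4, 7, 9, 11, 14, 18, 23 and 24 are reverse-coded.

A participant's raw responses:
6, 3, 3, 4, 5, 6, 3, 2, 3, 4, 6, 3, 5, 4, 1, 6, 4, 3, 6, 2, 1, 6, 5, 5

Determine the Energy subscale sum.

Energy items: 4, 6, 10, 12, 15, 19.
Of these, item 4 is reverse-coded; reverse-coded value = 7 − response.
  item 4: 7 − 4 = 3
  item 6: 6
  item 10: 4
  item 12: 3
  item 15: 1
  item 19: 6
Sum = 3 + 6 + 4 + 3 + 1 + 6 = 23

23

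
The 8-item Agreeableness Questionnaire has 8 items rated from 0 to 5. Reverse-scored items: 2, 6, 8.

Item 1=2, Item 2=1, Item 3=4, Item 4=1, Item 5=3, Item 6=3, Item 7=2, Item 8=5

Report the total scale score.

Reverse-scored items use 5 − raw:
  item 2: 5 − 1 = 4
  item 6: 5 − 3 = 2
  item 8: 5 − 5 = 0
Scored items: 2, 4, 4, 1, 3, 2, 2, 0
Total = 2 + 4 + 4 + 1 + 3 + 2 + 2 + 0 = 18

18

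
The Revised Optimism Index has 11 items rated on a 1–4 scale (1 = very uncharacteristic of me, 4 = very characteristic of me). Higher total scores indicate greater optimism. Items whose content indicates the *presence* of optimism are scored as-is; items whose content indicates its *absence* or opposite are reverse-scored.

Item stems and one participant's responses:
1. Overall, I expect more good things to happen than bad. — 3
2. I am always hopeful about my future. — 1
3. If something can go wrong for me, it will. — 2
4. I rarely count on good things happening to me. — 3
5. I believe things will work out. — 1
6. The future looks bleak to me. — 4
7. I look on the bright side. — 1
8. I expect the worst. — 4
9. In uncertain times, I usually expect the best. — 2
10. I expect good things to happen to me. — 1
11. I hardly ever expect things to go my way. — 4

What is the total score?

Items 3, 4, 6, 8, 11 describe the absence/opposite of optimism → reverse-score.
reverse-coded value = 5 − response.
  item 1: 3
  item 2: 1
  item 3: 5 − 2 = 3
  item 4: 5 − 3 = 2
  item 5: 1
  item 6: 5 − 4 = 1
  item 7: 1
  item 8: 5 − 4 = 1
  item 9: 2
  item 10: 1
  item 11: 5 − 4 = 1
Total = 3 + 1 + 3 + 2 + 1 + 1 + 1 + 1 + 2 + 1 + 1 = 17

17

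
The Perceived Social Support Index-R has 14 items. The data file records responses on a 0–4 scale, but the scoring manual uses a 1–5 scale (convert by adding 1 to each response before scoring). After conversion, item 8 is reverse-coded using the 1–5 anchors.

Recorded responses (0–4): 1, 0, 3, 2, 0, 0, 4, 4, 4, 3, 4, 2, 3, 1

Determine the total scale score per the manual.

Convert to 1–5: 2, 1, 4, 3, 1, 1, 5, 5, 5, 4, 5, 3, 4, 2
Reverse-coded (on a 1–5 scale, reversed = 6 − raw):
  item 8: 6 − 5 = 1
Scored: 2, 1, 4, 3, 1, 1, 5, 1, 5, 4, 5, 3, 4, 2
Total = 41

41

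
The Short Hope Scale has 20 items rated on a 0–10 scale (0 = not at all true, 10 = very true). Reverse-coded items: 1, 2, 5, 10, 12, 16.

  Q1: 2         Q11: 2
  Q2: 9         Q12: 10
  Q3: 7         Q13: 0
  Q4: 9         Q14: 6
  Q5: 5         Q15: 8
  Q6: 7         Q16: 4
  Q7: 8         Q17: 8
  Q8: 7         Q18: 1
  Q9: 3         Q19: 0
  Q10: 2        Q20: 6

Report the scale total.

100

Reverse-coded items (reversed = (0+10) − raw = 10 − raw):
  item 1: 10 − 2 = 8
  item 2: 10 − 9 = 1
  item 5: 10 − 5 = 5
  item 10: 10 − 2 = 8
  item 12: 10 − 10 = 0
  item 16: 10 − 4 = 6
After reverse-coding: 8, 1, 7, 9, 5, 7, 8, 7, 3, 8, 2, 0, 0, 6, 8, 6, 8, 1, 0, 6
Total = 8 + 1 + 7 + 9 + 5 + 7 + 8 + 7 + 3 + 8 + 2 + 0 + 0 + 6 + 8 + 6 + 8 + 1 + 0 + 6 = 100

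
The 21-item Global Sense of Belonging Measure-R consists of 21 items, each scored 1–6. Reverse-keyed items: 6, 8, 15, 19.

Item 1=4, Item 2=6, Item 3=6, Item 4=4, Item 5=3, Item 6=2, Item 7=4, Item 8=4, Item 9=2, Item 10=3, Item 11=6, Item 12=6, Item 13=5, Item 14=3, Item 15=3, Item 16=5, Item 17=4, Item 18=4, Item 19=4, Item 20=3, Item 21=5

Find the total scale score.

Reverse-coded items (reversed = (1+6) − raw = 7 − raw):
  item 6: 7 − 2 = 5
  item 8: 7 − 4 = 3
  item 15: 7 − 3 = 4
  item 19: 7 − 4 = 3
After reverse-coding: 4, 6, 6, 4, 3, 5, 4, 3, 2, 3, 6, 6, 5, 3, 4, 5, 4, 4, 3, 3, 5
Total = 4 + 6 + 6 + 4 + 3 + 5 + 4 + 3 + 2 + 3 + 6 + 6 + 5 + 3 + 4 + 5 + 4 + 4 + 3 + 3 + 5 = 88

88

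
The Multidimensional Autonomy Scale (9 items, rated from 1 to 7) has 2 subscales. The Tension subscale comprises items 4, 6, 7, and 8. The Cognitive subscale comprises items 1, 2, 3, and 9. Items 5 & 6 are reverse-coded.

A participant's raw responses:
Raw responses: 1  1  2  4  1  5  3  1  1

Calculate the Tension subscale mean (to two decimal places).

2.75

Tension items: 4, 6, 7, 8.
Of these, item 6 is reverse-coded; reversed = (1+7) − raw = 8 − raw.
  item 4: 4
  item 6: 8 − 5 = 3
  item 7: 3
  item 8: 1
Sum = 4 + 3 + 3 + 1 = 11
Mean = 11 / 4 = 2.75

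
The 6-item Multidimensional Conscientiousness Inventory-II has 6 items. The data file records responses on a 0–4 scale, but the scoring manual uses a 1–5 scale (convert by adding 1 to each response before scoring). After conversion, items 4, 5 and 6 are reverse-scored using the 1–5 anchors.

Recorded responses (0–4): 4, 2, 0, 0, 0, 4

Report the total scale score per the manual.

Convert to 1–5: 5, 3, 1, 1, 1, 5
Reverse-coded (reverse-coded value = 6 − response):
  item 4: 6 − 1 = 5
  item 5: 6 − 1 = 5
  item 6: 6 − 5 = 1
Scored: 5, 3, 1, 5, 5, 1
Total = 20

20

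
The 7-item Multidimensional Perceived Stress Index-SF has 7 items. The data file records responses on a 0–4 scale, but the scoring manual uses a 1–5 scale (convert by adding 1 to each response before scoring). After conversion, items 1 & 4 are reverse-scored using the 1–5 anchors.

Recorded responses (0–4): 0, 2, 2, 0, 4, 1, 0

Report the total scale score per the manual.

Convert to 1–5: 1, 3, 3, 1, 5, 2, 1
Reverse-coded (reversed = (1+5) − raw = 6 − raw):
  item 1: 6 − 1 = 5
  item 4: 6 − 1 = 5
Scored: 5, 3, 3, 5, 5, 2, 1
Total = 24

24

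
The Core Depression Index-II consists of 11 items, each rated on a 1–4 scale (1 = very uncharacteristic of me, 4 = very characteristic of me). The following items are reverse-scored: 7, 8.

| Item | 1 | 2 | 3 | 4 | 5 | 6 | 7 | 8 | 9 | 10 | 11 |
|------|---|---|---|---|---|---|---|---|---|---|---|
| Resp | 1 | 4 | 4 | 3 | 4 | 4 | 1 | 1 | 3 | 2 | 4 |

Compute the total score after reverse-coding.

Reverse-scored items use 5 − raw:
  item 7: 5 − 1 = 4
  item 8: 5 − 1 = 4
Scored responses: 1, 4, 4, 3, 4, 4, 4, 4, 3, 2, 4
Total = 1 + 4 + 4 + 3 + 4 + 4 + 4 + 4 + 3 + 2 + 4 = 37

37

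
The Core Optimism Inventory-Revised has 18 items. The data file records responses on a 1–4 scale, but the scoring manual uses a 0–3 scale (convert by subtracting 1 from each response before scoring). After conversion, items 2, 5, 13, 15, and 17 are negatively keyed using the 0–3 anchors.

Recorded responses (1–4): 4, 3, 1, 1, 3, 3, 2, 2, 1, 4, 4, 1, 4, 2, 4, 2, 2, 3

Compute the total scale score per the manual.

21

Convert to 0–3: 3, 2, 0, 0, 2, 2, 1, 1, 0, 3, 3, 0, 3, 1, 3, 1, 1, 2
Reverse-coded (reversed = (0+3) − raw = 3 − raw):
  item 2: 3 − 2 = 1
  item 5: 3 − 2 = 1
  item 13: 3 − 3 = 0
  item 15: 3 − 3 = 0
  item 17: 3 − 1 = 2
Scored: 3, 1, 0, 0, 1, 2, 1, 1, 0, 3, 3, 0, 0, 1, 0, 1, 2, 2
Total = 21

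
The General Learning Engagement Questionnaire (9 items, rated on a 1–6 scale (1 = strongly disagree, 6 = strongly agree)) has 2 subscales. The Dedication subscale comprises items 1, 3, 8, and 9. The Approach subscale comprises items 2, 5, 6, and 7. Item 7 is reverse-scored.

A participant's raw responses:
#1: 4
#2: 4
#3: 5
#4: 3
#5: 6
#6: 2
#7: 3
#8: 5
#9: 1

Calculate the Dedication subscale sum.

15

Dedication items: 1, 3, 8, 9.
  item 1: 4
  item 3: 5
  item 8: 5
  item 9: 1
Sum = 4 + 5 + 5 + 1 = 15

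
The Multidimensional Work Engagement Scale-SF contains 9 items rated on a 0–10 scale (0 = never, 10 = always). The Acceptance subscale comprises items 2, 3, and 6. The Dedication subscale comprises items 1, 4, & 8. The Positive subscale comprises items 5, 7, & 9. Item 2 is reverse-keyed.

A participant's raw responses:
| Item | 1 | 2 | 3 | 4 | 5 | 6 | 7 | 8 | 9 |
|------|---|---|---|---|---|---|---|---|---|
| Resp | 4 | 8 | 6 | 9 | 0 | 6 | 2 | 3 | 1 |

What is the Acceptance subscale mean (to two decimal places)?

Acceptance items: 2, 3, 6.
Of these, item 2 is reverse-keyed; reverse-coded value = 10 − response.
  item 2: 10 − 8 = 2
  item 3: 6
  item 6: 6
Sum = 2 + 6 + 6 = 14
Mean = 14 / 3 = 4.67

4.67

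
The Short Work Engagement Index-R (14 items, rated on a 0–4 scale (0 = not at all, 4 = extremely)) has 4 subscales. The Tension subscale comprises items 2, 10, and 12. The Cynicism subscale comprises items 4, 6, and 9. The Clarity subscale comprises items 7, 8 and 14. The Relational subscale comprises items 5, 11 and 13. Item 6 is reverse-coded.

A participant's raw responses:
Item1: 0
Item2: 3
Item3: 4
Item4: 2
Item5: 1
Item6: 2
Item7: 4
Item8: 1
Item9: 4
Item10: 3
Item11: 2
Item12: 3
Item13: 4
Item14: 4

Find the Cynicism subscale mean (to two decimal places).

2.67

Cynicism items: 4, 6, 9.
Of these, item 6 is reverse-coded; reversed = (0+4) − raw = 4 − raw.
  item 4: 2
  item 6: 4 − 2 = 2
  item 9: 4
Sum = 2 + 2 + 4 = 8
Mean = 8 / 3 = 2.67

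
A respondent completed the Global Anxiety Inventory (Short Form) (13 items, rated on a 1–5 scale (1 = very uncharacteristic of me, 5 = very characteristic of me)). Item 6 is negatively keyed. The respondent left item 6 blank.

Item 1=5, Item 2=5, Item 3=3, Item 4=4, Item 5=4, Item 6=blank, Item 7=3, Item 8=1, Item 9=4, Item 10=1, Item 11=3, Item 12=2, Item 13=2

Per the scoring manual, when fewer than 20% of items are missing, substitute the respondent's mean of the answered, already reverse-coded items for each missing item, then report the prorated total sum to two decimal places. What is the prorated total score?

40.08

Reverse-coded (on a 1–5 scale, reversed = 6 − raw):
Completed scored items (12 of 13): 5, 5, 3, 4, 4, 3, 1, 4, 1, 3, 2, 2; sum = 37.
Person mean = 37 / 12 ≈ 3.0833
Prorated total = (37 / 12) × 13 = 40.08 (to 2 dp)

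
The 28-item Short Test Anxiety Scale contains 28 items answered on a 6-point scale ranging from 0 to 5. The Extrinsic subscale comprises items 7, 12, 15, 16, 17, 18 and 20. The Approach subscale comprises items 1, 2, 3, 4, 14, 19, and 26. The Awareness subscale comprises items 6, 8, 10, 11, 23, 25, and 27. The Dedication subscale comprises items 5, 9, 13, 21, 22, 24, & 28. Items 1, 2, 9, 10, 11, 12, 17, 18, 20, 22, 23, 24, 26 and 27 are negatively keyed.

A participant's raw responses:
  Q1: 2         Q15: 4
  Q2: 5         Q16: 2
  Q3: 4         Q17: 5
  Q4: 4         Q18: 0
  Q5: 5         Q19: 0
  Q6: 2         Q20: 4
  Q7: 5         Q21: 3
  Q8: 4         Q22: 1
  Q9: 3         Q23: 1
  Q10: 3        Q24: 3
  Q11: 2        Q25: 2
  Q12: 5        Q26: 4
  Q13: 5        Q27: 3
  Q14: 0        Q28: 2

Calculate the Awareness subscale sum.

Awareness items: 6, 8, 10, 11, 23, 25, 27.
Of these, items 10, 11, 23 and 27 are negatively keyed; on a 0–5 scale, reversed = 5 − raw.
  item 6: 2
  item 8: 4
  item 10: 5 − 3 = 2
  item 11: 5 − 2 = 3
  item 23: 5 − 1 = 4
  item 25: 2
  item 27: 5 − 3 = 2
Sum = 2 + 4 + 2 + 3 + 4 + 2 + 2 = 19

19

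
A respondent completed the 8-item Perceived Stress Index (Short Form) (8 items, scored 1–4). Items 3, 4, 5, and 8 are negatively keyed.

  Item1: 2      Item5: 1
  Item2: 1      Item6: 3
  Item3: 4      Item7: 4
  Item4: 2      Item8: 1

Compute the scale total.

Negatively keyed items use 5 − raw:
  item 3: 5 − 4 = 1
  item 4: 5 − 2 = 3
  item 5: 5 − 1 = 4
  item 8: 5 − 1 = 4
Scored items: 2, 1, 1, 3, 4, 3, 4, 4
Total = 2 + 1 + 1 + 3 + 4 + 3 + 4 + 4 = 22

22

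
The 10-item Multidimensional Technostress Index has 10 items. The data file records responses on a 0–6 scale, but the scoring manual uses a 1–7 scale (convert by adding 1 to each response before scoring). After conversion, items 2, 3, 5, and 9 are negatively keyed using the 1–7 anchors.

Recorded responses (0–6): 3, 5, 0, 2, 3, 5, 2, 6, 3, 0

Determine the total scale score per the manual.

Convert to 1–7: 4, 6, 1, 3, 4, 6, 3, 7, 4, 1
Reverse-coded (on a 1–7 scale, reversed = 8 − raw):
  item 2: 8 − 6 = 2
  item 3: 8 − 1 = 7
  item 5: 8 − 4 = 4
  item 9: 8 − 4 = 4
Scored: 4, 2, 7, 3, 4, 6, 3, 7, 4, 1
Total = 41

41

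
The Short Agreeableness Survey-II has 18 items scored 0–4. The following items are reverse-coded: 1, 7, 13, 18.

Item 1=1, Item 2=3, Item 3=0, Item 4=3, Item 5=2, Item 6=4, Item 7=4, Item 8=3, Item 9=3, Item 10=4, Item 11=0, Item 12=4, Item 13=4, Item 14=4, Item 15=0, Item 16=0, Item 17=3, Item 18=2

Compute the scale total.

Reverse-coded items use 4 − raw:
  item 1: 4 − 1 = 3
  item 7: 4 − 4 = 0
  item 13: 4 − 4 = 0
  item 18: 4 − 2 = 2
Scored items: 3, 3, 0, 3, 2, 4, 0, 3, 3, 4, 0, 4, 0, 4, 0, 0, 3, 2
Total = 3 + 3 + 0 + 3 + 2 + 4 + 0 + 3 + 3 + 4 + 0 + 4 + 0 + 4 + 0 + 0 + 3 + 2 = 38

38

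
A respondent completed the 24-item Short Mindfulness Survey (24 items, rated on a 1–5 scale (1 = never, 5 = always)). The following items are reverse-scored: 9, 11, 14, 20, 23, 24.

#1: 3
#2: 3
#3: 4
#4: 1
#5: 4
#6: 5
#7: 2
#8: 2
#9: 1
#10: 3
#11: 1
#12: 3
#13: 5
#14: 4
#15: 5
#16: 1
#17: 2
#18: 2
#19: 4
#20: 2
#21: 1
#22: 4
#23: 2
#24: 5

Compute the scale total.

Reverse-scored items use 6 − raw:
  item 9: 6 − 1 = 5
  item 11: 6 − 1 = 5
  item 14: 6 − 4 = 2
  item 20: 6 − 2 = 4
  item 23: 6 − 2 = 4
  item 24: 6 − 5 = 1
Scored items: 3, 3, 4, 1, 4, 5, 2, 2, 5, 3, 5, 3, 5, 2, 5, 1, 2, 2, 4, 4, 1, 4, 4, 1
Total = 3 + 3 + 4 + 1 + 4 + 5 + 2 + 2 + 5 + 3 + 5 + 3 + 5 + 2 + 5 + 1 + 2 + 2 + 4 + 4 + 1 + 4 + 4 + 1 = 75

75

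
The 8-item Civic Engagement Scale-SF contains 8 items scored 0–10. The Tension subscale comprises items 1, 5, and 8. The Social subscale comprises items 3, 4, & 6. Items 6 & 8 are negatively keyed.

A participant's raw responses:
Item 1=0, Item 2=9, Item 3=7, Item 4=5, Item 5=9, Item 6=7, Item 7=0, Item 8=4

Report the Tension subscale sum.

15

Tension items: 1, 5, 8.
Of these, item 8 is negatively keyed; on a 0–10 scale, reversed = 10 − raw.
  item 1: 0
  item 5: 9
  item 8: 10 − 4 = 6
Sum = 0 + 9 + 6 = 15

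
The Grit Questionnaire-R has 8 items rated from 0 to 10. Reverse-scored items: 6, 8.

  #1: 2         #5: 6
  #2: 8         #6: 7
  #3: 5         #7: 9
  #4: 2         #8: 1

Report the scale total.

44

Reverse-scored items use 10 − raw:
  item 6: 10 − 7 = 3
  item 8: 10 − 1 = 9
Scored responses: 2, 8, 5, 2, 6, 3, 9, 9
Total = 2 + 8 + 5 + 2 + 6 + 3 + 9 + 9 = 44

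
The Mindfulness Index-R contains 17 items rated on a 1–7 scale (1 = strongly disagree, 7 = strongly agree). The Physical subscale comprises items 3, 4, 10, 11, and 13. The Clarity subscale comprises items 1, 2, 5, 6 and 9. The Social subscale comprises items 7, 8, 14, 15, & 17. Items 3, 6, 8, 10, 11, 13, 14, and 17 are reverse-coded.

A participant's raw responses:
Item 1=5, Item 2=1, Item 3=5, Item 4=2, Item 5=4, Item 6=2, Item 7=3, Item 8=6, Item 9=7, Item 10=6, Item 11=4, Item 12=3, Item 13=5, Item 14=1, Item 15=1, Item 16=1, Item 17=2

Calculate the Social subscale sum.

19

Social items: 7, 8, 14, 15, 17.
Of these, items 8, 14, and 17 are reverse-coded; on a 1–7 scale, reversed = 8 − raw.
  item 7: 3
  item 8: 8 − 6 = 2
  item 14: 8 − 1 = 7
  item 15: 1
  item 17: 8 − 2 = 6
Sum = 3 + 2 + 7 + 1 + 6 = 19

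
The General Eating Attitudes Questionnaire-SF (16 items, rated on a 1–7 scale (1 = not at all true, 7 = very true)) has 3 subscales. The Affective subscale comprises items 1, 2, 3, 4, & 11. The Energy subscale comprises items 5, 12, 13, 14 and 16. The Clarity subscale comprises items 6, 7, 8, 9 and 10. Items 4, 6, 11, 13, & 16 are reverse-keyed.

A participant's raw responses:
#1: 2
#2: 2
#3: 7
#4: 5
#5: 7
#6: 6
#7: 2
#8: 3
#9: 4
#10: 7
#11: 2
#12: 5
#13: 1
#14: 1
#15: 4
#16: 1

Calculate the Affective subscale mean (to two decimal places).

4.00

Affective items: 1, 2, 3, 4, 11.
Of these, items 4 & 11 are reverse-keyed; reverse-coded value = 8 − response.
  item 1: 2
  item 2: 2
  item 3: 7
  item 4: 8 − 5 = 3
  item 11: 8 − 2 = 6
Sum = 2 + 2 + 7 + 3 + 6 = 20
Mean = 20 / 5 = 4.00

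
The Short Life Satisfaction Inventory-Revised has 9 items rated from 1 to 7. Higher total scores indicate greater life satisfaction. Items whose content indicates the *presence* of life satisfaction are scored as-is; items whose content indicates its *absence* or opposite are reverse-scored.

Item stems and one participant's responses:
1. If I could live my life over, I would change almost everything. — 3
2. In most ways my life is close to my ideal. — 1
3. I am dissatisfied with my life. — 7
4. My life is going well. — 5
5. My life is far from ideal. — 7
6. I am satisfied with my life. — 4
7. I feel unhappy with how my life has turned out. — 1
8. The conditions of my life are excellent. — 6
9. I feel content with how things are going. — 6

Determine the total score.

Items 1, 3, 5, 7 describe the absence/opposite of life satisfaction → reverse-score.
reversed = (1+7) − raw = 8 − raw.
  item 1: 8 − 3 = 5
  item 2: 1
  item 3: 8 − 7 = 1
  item 4: 5
  item 5: 8 − 7 = 1
  item 6: 4
  item 7: 8 − 1 = 7
  item 8: 6
  item 9: 6
Total = 5 + 1 + 1 + 5 + 1 + 4 + 7 + 6 + 6 = 36

36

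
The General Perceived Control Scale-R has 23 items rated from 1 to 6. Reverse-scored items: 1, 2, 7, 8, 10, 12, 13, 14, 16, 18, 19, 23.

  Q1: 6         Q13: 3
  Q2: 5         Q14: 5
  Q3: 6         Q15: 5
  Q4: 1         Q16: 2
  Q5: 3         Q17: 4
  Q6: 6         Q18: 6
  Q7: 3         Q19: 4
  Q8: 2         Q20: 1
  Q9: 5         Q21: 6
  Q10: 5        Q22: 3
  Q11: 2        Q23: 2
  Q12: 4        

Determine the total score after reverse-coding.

Reverse-coded items (on a 1–6 scale, reversed = 7 − raw):
  item 1: 7 − 6 = 1
  item 2: 7 − 5 = 2
  item 7: 7 − 3 = 4
  item 8: 7 − 2 = 5
  item 10: 7 − 5 = 2
  item 12: 7 − 4 = 3
  item 13: 7 − 3 = 4
  item 14: 7 − 5 = 2
  item 16: 7 − 2 = 5
  item 18: 7 − 6 = 1
  item 19: 7 − 4 = 3
  item 23: 7 − 2 = 5
Scored items: 1, 2, 6, 1, 3, 6, 4, 5, 5, 2, 2, 3, 4, 2, 5, 5, 4, 1, 3, 1, 6, 3, 5
Total = 1 + 2 + 6 + 1 + 3 + 6 + 4 + 5 + 5 + 2 + 2 + 3 + 4 + 2 + 5 + 5 + 4 + 1 + 3 + 1 + 6 + 3 + 5 = 79

79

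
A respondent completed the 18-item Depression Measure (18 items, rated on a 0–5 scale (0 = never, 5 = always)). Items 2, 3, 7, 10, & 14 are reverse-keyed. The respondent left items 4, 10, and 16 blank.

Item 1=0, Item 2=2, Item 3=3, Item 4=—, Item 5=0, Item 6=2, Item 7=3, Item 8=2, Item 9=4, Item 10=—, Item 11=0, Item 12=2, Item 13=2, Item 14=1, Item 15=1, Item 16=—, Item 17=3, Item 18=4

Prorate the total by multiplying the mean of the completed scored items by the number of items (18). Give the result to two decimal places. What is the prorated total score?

Reverse-coded (reversed = (0+5) − raw = 5 − raw):
  item 2: 5 − 2 = 3
  item 3: 5 − 3 = 2
  item 7: 5 − 3 = 2
  item 14: 5 − 1 = 4
Completed scored items (15 of 18): 0, 3, 2, 0, 2, 2, 2, 4, 0, 2, 2, 4, 1, 3, 4; sum = 31.
Person mean = 31 / 15 ≈ 2.0667
Prorated total = (31 / 15) × 18 = 37.20 (to 2 dp)

37.20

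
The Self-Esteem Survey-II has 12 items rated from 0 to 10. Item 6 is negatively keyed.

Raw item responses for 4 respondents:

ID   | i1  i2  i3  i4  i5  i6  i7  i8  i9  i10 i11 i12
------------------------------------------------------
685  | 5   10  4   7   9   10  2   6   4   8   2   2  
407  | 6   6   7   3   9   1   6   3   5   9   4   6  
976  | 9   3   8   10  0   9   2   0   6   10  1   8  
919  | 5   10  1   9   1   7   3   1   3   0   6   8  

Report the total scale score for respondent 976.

Respondent 976 raw: 9, 3, 8, 10, 0, 9, 2, 0, 6, 10, 1, 8.
Reverse-coded (reversed = (0+10) − raw = 10 − raw):
  item 1: 9
  item 2: 3
  item 3: 8
  item 4: 10
  item 5: 0
  item 6: 10 − 9 = 1
  item 7: 2
  item 8: 0
  item 9: 6
  item 10: 10
  item 11: 1
  item 12: 8
Sum = 9 + 3 + 8 + 10 + 0 + 1 + 2 + 0 + 6 + 10 + 1 + 8 = 58

58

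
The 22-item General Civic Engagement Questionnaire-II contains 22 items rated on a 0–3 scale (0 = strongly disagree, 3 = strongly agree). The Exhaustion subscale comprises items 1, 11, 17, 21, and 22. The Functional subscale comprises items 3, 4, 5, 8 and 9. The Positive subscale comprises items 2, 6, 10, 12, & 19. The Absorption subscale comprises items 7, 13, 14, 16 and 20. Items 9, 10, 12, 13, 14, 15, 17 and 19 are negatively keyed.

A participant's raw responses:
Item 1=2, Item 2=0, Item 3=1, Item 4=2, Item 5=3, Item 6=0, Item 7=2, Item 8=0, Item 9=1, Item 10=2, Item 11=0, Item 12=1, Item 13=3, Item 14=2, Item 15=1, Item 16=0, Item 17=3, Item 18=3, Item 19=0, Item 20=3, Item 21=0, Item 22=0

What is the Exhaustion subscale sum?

2

Exhaustion items: 1, 11, 17, 21, 22.
Of these, item 17 is negatively keyed; reverse-coded value = 3 − response.
  item 1: 2
  item 11: 0
  item 17: 3 − 3 = 0
  item 21: 0
  item 22: 0
Sum = 2 + 0 + 0 + 0 + 0 = 2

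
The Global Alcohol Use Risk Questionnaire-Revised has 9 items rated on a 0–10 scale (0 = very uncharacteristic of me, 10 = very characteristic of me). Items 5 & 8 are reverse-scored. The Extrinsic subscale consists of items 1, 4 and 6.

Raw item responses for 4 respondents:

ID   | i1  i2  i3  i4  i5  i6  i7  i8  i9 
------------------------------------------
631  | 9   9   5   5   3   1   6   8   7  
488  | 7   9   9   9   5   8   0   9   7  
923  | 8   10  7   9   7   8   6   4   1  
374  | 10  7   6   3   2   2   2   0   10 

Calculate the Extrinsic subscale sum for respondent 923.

25

Respondent 923 raw: 8, 10, 7, 9, 7, 8, 6, 4, 1.
Extrinsic items: 1, 4, 6.
Reverse-coded (on a 0–10 scale, reversed = 10 − raw):
  item 1: 8
  item 4: 9
  item 6: 8
Sum = 8 + 9 + 8 = 25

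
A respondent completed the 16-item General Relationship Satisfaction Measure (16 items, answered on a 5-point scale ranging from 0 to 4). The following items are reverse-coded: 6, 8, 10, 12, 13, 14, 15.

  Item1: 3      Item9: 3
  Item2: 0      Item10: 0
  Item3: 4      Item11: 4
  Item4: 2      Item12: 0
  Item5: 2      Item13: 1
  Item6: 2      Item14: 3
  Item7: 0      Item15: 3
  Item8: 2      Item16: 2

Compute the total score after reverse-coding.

37

Reverse-coded items (reverse-coded value = 4 − response):
  item 6: 4 − 2 = 2
  item 8: 4 − 2 = 2
  item 10: 4 − 0 = 4
  item 12: 4 − 0 = 4
  item 13: 4 − 1 = 3
  item 14: 4 − 3 = 1
  item 15: 4 − 3 = 1
Scored responses: 3, 0, 4, 2, 2, 2, 0, 2, 3, 4, 4, 4, 3, 1, 1, 2
Total = 3 + 0 + 4 + 2 + 2 + 2 + 0 + 2 + 3 + 4 + 4 + 4 + 3 + 1 + 1 + 2 = 37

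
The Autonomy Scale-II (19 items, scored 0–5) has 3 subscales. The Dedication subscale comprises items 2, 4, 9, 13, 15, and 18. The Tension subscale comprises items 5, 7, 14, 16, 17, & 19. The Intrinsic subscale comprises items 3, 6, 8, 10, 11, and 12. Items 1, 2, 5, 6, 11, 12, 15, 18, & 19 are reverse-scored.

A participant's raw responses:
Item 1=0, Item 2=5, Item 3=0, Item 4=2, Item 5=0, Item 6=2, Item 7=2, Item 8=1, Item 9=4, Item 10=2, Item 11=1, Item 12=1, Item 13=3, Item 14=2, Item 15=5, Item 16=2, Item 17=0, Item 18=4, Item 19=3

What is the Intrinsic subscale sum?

Intrinsic items: 3, 6, 8, 10, 11, 12.
Of these, items 6, 11 and 12 are reverse-scored; reverse-coded value = 5 − response.
  item 3: 0
  item 6: 5 − 2 = 3
  item 8: 1
  item 10: 2
  item 11: 5 − 1 = 4
  item 12: 5 − 1 = 4
Sum = 0 + 3 + 1 + 2 + 4 + 4 = 14

14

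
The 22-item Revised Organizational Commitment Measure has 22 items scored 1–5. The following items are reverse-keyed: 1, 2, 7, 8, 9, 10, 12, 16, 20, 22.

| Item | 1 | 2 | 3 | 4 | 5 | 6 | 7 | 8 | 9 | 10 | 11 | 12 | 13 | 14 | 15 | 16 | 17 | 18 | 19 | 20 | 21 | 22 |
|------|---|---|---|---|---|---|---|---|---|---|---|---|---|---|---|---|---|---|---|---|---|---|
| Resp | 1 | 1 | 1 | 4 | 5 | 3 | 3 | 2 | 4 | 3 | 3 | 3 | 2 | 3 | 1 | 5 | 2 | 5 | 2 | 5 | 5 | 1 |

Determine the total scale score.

68

Reversing items 1, 2, 7, 8, 9, 10, 12, 16, 20, & 22 with 6 − raw:
Total = (6−1) + (6−1) + 1 + 4 + 5 + 3 + (6−3) + (6−2) + (6−4) + (6−3) + 3 + (6−3) + 2 + 3 + 1 + (6−5) + 2 + 5 + 2 + (6−5) + 5 + (6−1)
      = 5 + 5 + 1 + 4 + 5 + 3 + 3 + 4 + 2 + 3 + 3 + 3 + 2 + 3 + 1 + 1 + 2 + 5 + 2 + 1 + 5 + 5 = 68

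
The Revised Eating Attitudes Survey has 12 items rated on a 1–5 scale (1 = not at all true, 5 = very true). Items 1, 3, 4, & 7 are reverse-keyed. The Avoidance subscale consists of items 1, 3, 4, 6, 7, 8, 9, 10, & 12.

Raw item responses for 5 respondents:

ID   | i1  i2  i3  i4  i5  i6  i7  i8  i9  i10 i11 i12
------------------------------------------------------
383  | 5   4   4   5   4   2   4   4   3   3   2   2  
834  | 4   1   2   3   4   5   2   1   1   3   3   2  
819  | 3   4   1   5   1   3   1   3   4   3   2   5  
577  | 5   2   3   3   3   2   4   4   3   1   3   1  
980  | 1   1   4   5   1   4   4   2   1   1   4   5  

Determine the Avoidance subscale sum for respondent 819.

Respondent 819 raw: 3, 4, 1, 5, 1, 3, 1, 3, 4, 3, 2, 5.
Avoidance items: 1, 3, 4, 6, 7, 8, 9, 10, 12.
Reverse-coded (reversed = (1+5) − raw = 6 − raw):
  item 1: 6 − 3 = 3
  item 3: 6 − 1 = 5
  item 4: 6 − 5 = 1
  item 6: 3
  item 7: 6 − 1 = 5
  item 8: 3
  item 9: 4
  item 10: 3
  item 12: 5
Sum = 3 + 5 + 1 + 3 + 5 + 3 + 4 + 3 + 5 = 32

32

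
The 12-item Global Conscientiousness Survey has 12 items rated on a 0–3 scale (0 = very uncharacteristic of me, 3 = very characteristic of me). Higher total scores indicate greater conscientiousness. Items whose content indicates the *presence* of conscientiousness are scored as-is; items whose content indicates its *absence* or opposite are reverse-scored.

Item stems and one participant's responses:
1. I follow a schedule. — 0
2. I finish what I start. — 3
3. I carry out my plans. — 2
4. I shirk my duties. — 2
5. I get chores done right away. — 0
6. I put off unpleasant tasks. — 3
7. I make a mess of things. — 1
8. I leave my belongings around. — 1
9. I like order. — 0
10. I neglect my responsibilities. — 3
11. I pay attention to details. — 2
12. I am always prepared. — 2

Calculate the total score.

14

Items 4, 6, 7, 8, 10 describe the absence/opposite of conscientiousness → reverse-score.
reverse-coded value = 3 − response.
  item 1: 0
  item 2: 3
  item 3: 2
  item 4: 3 − 2 = 1
  item 5: 0
  item 6: 3 − 3 = 0
  item 7: 3 − 1 = 2
  item 8: 3 − 1 = 2
  item 9: 0
  item 10: 3 − 3 = 0
  item 11: 2
  item 12: 2
Total = 0 + 3 + 2 + 1 + 0 + 0 + 2 + 2 + 0 + 0 + 2 + 2 = 14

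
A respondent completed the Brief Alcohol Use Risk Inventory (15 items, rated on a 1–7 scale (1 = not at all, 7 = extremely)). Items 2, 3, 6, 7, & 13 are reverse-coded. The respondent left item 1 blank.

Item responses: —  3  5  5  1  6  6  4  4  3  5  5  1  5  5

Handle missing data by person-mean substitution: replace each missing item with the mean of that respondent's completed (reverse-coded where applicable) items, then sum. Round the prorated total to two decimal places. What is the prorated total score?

Reverse-coded (on a 1–7 scale, reversed = 8 − raw):
  item 2: 8 − 3 = 5
  item 3: 8 − 5 = 3
  item 6: 8 − 6 = 2
  item 7: 8 − 6 = 2
  item 13: 8 − 1 = 7
Completed scored items (14 of 15): 5, 3, 5, 1, 2, 2, 4, 4, 3, 5, 5, 7, 5, 5; sum = 56.
Person mean = 56 / 14 ≈ 4.0000
Prorated total = (56 / 14) × 15 = 60.00 (to 2 dp)

60.00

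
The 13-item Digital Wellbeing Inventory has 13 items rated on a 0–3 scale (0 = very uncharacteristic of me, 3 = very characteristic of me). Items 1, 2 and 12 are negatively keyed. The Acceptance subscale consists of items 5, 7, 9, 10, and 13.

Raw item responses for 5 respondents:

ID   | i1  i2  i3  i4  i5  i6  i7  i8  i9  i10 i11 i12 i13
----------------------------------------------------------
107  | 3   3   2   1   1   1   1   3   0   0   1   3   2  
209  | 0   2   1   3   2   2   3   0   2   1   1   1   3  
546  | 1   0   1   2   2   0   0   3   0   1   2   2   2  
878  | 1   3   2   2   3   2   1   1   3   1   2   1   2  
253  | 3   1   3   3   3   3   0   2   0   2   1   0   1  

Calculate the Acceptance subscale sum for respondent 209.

Respondent 209 raw: 0, 2, 1, 3, 2, 2, 3, 0, 2, 1, 1, 1, 3.
Acceptance items: 5, 7, 9, 10, 13.
Reverse-coded (reversed = (0+3) − raw = 3 − raw):
  item 5: 2
  item 7: 3
  item 9: 2
  item 10: 1
  item 13: 3
Sum = 2 + 3 + 2 + 1 + 3 = 11

11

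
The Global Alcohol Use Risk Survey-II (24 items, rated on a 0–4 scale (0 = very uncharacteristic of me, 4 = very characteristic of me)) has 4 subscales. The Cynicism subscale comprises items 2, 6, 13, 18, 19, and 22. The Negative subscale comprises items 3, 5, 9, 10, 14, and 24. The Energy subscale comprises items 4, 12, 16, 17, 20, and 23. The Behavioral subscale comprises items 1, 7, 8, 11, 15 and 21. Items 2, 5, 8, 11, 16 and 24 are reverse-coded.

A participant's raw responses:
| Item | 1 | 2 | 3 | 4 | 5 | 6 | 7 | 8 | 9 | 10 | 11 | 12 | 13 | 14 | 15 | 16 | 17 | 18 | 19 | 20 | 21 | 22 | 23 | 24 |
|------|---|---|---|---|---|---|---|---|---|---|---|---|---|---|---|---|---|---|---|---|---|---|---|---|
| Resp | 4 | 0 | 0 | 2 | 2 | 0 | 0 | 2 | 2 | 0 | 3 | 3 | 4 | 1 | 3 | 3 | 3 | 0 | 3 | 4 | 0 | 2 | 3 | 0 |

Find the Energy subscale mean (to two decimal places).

Energy items: 4, 12, 16, 17, 20, 23.
Of these, item 16 is reverse-coded; reverse-coded value = 4 − response.
  item 4: 2
  item 12: 3
  item 16: 4 − 3 = 1
  item 17: 3
  item 20: 4
  item 23: 3
Sum = 2 + 3 + 1 + 3 + 4 + 3 = 16
Mean = 16 / 6 = 2.67

2.67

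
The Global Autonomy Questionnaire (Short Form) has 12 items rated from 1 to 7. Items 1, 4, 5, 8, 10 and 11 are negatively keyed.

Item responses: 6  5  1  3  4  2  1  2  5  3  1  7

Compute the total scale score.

Reversing items 1, 4, 5, 8, 10, & 11 with 8 − raw:
Total = (8−6) + 5 + 1 + (8−3) + (8−4) + 2 + 1 + (8−2) + 5 + (8−3) + (8−1) + 7
      = 2 + 5 + 1 + 5 + 4 + 2 + 1 + 6 + 5 + 5 + 7 + 7 = 50

50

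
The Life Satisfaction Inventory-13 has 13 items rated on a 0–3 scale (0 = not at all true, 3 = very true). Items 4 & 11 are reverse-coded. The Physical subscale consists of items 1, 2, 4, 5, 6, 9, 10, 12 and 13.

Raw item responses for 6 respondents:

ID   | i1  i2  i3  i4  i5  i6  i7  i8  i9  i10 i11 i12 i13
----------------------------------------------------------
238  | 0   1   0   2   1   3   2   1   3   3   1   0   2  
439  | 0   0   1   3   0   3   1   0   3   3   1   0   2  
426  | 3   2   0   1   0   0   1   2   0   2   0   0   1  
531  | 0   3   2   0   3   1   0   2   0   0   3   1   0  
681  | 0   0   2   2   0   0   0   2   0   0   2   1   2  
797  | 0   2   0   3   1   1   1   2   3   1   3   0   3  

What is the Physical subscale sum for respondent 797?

Respondent 797 raw: 0, 2, 0, 3, 1, 1, 1, 2, 3, 1, 3, 0, 3.
Physical items: 1, 2, 4, 5, 6, 9, 10, 12, 13.
Reverse-coded (reverse-coded value = 3 − response):
  item 1: 0
  item 2: 2
  item 4: 3 − 3 = 0
  item 5: 1
  item 6: 1
  item 9: 3
  item 10: 1
  item 12: 0
  item 13: 3
Sum = 0 + 2 + 0 + 1 + 1 + 3 + 1 + 0 + 3 = 11

11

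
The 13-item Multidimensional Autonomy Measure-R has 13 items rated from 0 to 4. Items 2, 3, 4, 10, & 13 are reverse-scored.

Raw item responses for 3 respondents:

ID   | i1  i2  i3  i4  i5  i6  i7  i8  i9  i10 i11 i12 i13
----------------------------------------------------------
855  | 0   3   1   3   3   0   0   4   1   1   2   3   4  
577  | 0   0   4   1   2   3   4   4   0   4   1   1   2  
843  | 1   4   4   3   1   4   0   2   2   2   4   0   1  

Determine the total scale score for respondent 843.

Respondent 843 raw: 1, 4, 4, 3, 1, 4, 0, 2, 2, 2, 4, 0, 1.
Reverse-coded (on a 0–4 scale, reversed = 4 − raw):
  item 1: 1
  item 2: 4 − 4 = 0
  item 3: 4 − 4 = 0
  item 4: 4 − 3 = 1
  item 5: 1
  item 6: 4
  item 7: 0
  item 8: 2
  item 9: 2
  item 10: 4 − 2 = 2
  item 11: 4
  item 12: 0
  item 13: 4 − 1 = 3
Sum = 1 + 0 + 0 + 1 + 1 + 4 + 0 + 2 + 2 + 2 + 4 + 0 + 3 = 20

20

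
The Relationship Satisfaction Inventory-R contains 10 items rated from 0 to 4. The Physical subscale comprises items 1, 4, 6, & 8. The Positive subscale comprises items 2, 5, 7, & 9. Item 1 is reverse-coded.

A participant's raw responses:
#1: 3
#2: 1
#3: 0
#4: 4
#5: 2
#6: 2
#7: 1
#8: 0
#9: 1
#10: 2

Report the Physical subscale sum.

Physical items: 1, 4, 6, 8.
Of these, item 1 is reverse-coded; on a 0–4 scale, reversed = 4 − raw.
  item 1: 4 − 3 = 1
  item 4: 4
  item 6: 2
  item 8: 0
Sum = 1 + 4 + 2 + 0 = 7

7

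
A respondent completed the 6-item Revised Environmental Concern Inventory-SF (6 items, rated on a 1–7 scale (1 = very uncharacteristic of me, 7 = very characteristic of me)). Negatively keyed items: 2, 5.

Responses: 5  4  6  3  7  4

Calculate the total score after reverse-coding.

Apply reverse scoring (reversed = (1+7) − raw = 8 − raw):
  item 2: 8 − 4 = 4
  item 5: 8 − 7 = 1
Scored responses: 5, 4, 6, 3, 1, 4
Total = 5 + 4 + 6 + 3 + 1 + 4 = 23

23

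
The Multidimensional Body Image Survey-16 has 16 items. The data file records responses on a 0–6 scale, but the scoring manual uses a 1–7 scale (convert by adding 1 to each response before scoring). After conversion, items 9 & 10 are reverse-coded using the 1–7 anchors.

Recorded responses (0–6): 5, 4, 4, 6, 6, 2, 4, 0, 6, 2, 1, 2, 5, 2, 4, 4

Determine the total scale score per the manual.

69

Convert to 1–7: 6, 5, 5, 7, 7, 3, 5, 1, 7, 3, 2, 3, 6, 3, 5, 5
Reverse-coded (reverse-coded value = 8 − response):
  item 9: 8 − 7 = 1
  item 10: 8 − 3 = 5
Scored: 6, 5, 5, 7, 7, 3, 5, 1, 1, 5, 2, 3, 6, 3, 5, 5
Total = 69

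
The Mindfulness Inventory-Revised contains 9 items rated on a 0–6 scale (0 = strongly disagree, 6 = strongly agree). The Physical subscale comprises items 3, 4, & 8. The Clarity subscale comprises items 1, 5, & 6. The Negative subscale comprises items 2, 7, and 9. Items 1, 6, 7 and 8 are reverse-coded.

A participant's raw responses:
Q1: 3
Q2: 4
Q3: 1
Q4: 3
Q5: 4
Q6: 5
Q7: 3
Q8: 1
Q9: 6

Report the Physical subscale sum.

9

Physical items: 3, 4, 8.
Of these, item 8 is reverse-coded; reverse-coded value = 6 − response.
  item 3: 1
  item 4: 3
  item 8: 6 − 1 = 5
Sum = 1 + 3 + 5 = 9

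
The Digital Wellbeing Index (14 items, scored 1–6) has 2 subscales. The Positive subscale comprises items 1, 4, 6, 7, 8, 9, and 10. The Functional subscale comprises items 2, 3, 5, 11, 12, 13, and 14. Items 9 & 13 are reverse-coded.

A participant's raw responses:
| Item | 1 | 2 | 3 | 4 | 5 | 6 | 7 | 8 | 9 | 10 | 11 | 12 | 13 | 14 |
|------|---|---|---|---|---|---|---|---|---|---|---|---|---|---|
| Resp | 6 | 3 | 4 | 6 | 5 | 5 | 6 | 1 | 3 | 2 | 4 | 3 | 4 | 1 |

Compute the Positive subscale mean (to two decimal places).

4.29

Positive items: 1, 4, 6, 7, 8, 9, 10.
Of these, item 9 is reverse-coded; reverse-coded value = 7 − response.
  item 1: 6
  item 4: 6
  item 6: 5
  item 7: 6
  item 8: 1
  item 9: 7 − 3 = 4
  item 10: 2
Sum = 6 + 6 + 5 + 6 + 1 + 4 + 2 = 30
Mean = 30 / 7 = 4.29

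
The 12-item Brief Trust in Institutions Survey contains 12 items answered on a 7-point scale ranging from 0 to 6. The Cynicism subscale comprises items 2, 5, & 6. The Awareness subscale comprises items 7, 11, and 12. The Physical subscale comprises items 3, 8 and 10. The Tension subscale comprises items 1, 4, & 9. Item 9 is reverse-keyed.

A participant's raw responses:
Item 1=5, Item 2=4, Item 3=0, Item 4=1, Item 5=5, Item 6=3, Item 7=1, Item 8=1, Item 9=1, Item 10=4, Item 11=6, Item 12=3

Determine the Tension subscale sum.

11

Tension items: 1, 4, 9.
Of these, item 9 is reverse-keyed; reversed = (0+6) − raw = 6 − raw.
  item 1: 5
  item 4: 1
  item 9: 6 − 1 = 5
Sum = 5 + 1 + 5 = 11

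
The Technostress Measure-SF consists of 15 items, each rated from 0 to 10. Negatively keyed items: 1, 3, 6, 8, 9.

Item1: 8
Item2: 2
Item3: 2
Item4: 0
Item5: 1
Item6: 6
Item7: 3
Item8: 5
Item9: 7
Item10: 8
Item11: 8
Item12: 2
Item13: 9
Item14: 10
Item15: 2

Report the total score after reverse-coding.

67

Reverse-coded items (on a 0–10 scale, reversed = 10 − raw):
  item 1: 10 − 8 = 2
  item 3: 10 − 2 = 8
  item 6: 10 − 6 = 4
  item 8: 10 − 5 = 5
  item 9: 10 − 7 = 3
Scored responses: 2, 2, 8, 0, 1, 4, 3, 5, 3, 8, 8, 2, 9, 10, 2
Total = 2 + 2 + 8 + 0 + 1 + 4 + 3 + 5 + 3 + 8 + 8 + 2 + 9 + 10 + 2 = 67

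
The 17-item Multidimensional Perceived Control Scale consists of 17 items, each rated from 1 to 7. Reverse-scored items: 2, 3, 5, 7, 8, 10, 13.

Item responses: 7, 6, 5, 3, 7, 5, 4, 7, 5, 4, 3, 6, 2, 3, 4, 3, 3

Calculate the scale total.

63

Reversing items 2, 3, 5, 7, 8, 10 and 13 with 8 − raw:
Total = 7 + (8−6) + (8−5) + 3 + (8−7) + 5 + (8−4) + (8−7) + 5 + (8−4) + 3 + 6 + (8−2) + 3 + 4 + 3 + 3
      = 7 + 2 + 3 + 3 + 1 + 5 + 4 + 1 + 5 + 4 + 3 + 6 + 6 + 3 + 4 + 3 + 3 = 63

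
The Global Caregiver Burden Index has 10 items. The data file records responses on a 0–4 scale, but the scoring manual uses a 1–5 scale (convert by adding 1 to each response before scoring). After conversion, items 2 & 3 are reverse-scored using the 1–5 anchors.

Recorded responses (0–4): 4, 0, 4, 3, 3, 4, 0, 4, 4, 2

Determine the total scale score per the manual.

38

Convert to 1–5: 5, 1, 5, 4, 4, 5, 1, 5, 5, 3
Reverse-coded (reverse-coded value = 6 − response):
  item 2: 6 − 1 = 5
  item 3: 6 − 5 = 1
Scored: 5, 5, 1, 4, 4, 5, 1, 5, 5, 3
Total = 38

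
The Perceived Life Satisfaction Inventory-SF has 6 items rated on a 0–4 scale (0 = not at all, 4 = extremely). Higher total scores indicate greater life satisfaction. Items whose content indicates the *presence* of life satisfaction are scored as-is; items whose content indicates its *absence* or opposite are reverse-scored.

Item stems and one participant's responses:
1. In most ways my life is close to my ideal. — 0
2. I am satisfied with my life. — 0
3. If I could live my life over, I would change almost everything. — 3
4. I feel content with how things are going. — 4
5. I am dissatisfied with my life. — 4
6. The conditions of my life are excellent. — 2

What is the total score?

Items 3, 5 describe the absence/opposite of life satisfaction → reverse-score.
reverse-coded value = 4 − response.
  item 1: 0
  item 2: 0
  item 3: 4 − 3 = 1
  item 4: 4
  item 5: 4 − 4 = 0
  item 6: 2
Total = 0 + 0 + 1 + 4 + 0 + 2 = 7

7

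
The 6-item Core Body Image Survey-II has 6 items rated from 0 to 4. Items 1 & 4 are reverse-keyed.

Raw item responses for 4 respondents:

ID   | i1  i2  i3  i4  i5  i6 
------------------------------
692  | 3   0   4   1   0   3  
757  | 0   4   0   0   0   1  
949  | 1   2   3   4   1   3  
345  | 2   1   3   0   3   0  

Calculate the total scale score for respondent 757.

13

Respondent 757 raw: 0, 4, 0, 0, 0, 1.
Reverse-coded (reversed = (0+4) − raw = 4 − raw):
  item 1: 4 − 0 = 4
  item 2: 4
  item 3: 0
  item 4: 4 − 0 = 4
  item 5: 0
  item 6: 1
Sum = 4 + 4 + 0 + 4 + 0 + 1 = 13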